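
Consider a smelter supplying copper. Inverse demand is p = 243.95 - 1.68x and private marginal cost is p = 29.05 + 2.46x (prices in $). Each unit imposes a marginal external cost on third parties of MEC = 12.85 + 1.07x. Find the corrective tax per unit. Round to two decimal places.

Social marginal cost = private MC + MEC = 41.90 + 3.53x.
Set SMC = demand: 41.90 + 3.53x = 243.95 - 1.68x → x* = 38.7812.
The Pigouvian tax equals MEC at x*: 12.85 + 1.07×38.7812 = 54.3459.

tax = $54.35 per unit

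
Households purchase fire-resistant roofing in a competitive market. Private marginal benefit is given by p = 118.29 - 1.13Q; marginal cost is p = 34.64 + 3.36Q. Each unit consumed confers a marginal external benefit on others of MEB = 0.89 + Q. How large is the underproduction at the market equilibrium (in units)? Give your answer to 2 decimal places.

Market equilibrium (private): 34.64 + 3.36Q = 118.29 - 1.13Q → Q_m = 18.6303.
Social marginal benefit = demand + MEB = 119.18 - 0.13Q.
Set SMB = MC: 119.18 - 0.13Q = 34.64 + 3.36Q → Q* = 24.2235.
Gap = |18.6303 − 24.2235| = 5.5932.

5.59 units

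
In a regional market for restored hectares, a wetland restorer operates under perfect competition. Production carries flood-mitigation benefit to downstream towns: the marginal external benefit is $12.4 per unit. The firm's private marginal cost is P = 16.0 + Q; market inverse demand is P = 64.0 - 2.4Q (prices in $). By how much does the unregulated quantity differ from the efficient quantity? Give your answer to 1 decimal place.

3.6 units

Market equilibrium (private): 16.0 + Q = 64.0 - 2.4Q → Q_m = 14.1176.
Social marginal cost = private MC − MEB = 3.6 + Q.
Set SMC = demand: 3.6 + Q = 64.0 - 2.4Q → Q* = 17.7647.
Gap = |14.1176 − 17.7647| = 3.6471.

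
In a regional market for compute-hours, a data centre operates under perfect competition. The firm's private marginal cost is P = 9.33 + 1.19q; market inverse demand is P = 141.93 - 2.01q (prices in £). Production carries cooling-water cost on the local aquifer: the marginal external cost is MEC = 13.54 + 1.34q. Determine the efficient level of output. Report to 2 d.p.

Social marginal cost = private MC + MEC = 22.87 + 2.53q.
Set SMC = demand: 22.87 + 2.53q = 141.93 - 2.01q → q* = 26.2247.

q* = 26.22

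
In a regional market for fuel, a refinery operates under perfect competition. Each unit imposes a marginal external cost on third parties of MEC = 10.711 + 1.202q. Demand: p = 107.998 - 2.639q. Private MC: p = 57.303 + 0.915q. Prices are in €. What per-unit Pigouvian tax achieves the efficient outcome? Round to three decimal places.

Social marginal cost = private MC + MEC = 68.014 + 2.117q.
Set SMC = demand: 68.014 + 2.117q = 107.998 - 2.639q → q* = 8.4071.
The Pigouvian tax equals MEC at q*: 10.711 + 1.202×8.4071 = 20.8163.

tax = €20.816 per unit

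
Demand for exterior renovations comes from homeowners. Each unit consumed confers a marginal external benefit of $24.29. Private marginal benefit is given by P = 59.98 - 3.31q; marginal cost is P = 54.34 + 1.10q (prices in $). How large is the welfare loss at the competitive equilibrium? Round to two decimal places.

DWL = $66.89

Market equilibrium (private): 54.34 + 1.10q = 59.98 - 3.31q → q_m = 1.2789.
Social marginal benefit = demand + MEB = 84.27 - 3.31q.
Set SMB = MC: 84.27 - 3.31q = 54.34 + 1.10q → q* = 6.7868.
Between q* and q_m the wedge SMB − MC runs linearly from 0 to MEB(q_m), so the loss is a triangle.
DWL = ½ × 5.5079 × 24.2900 = 66.8934.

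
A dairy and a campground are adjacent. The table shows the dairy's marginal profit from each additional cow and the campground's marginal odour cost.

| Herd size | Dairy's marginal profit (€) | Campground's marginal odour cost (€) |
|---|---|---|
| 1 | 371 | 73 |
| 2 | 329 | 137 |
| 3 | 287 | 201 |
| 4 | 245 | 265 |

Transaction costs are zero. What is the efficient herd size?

Bargaining reaches the level where marginal profit last exceeds marginal odour cost.
That holds through level 3 (287 ≥ 201) but not at 4 (245 < 265).

3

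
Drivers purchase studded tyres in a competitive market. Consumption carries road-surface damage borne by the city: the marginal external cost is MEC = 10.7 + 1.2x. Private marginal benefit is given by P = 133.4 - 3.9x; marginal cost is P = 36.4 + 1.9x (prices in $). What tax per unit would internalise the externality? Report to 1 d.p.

tax = $25.5 per unit

Social marginal benefit = demand − MEC = 122.7 - 5.1x.
Set SMB = MC: 122.7 - 5.1x = 36.4 + 1.9x → x* = 12.3286.
The Pigouvian tax equals MEC at x*: 10.7 + 1.2×12.3286 = 25.4943.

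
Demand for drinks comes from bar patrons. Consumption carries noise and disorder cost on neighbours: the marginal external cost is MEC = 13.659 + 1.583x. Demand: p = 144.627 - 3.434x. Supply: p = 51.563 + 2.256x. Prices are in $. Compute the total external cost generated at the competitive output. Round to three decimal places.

Market equilibrium (private): 51.563 + 2.256x = 144.627 - 3.434x → x_m = 16.3557.
Total external cost = ∫₀^{x_m} (13.659 + 1.583x) dx = 13.659×16.3557 + ½×1.583×16.3557² = 435.1358.

$435.136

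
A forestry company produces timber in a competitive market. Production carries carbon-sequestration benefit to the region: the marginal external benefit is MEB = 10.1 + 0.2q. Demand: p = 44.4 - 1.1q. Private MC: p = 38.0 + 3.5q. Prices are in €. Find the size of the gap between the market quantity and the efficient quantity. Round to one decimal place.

2.4 units

Market equilibrium (private): 38.0 + 3.5q = 44.4 - 1.1q → q_m = 1.3913.
Social marginal cost = private MC − MEB = 27.9 + 3.3q.
Set SMC = demand: 27.9 + 3.3q = 44.4 - 1.1q → q* = 3.7500.
Gap = |1.3913 − 3.7500| = 2.3587.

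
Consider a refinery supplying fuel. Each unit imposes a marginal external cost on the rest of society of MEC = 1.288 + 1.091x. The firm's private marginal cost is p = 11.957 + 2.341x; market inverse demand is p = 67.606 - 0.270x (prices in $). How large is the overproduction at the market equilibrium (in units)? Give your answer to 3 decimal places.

Market equilibrium (private): 11.957 + 2.341x = 67.606 - 0.270x → x_m = 21.3133.
Social marginal cost = private MC + MEC = 13.245 + 3.432x.
Set SMC = demand: 13.245 + 3.432x = 67.606 - 0.270x → x* = 14.6842.
Gap = |21.3133 − 14.6842| = 6.6291.

6.629 units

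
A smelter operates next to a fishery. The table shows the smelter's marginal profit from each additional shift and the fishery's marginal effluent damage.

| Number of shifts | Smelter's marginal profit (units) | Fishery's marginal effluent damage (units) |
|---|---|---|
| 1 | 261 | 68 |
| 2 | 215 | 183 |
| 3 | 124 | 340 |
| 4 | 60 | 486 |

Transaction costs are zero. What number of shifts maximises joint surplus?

Bargaining reaches the level where marginal profit last exceeds marginal effluent damage.
That holds through level 2 (215 ≥ 183) but not at 3 (124 < 340).

2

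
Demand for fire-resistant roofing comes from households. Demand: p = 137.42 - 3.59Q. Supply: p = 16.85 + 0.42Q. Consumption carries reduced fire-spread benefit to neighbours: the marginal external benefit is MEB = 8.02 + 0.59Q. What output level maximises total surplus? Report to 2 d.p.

Q* = 37.60

Social marginal benefit = demand + MEB = 145.44 - 3.00Q.
Set SMB = MC: 145.44 - 3.00Q = 16.85 + 0.42Q → Q* = 37.5994.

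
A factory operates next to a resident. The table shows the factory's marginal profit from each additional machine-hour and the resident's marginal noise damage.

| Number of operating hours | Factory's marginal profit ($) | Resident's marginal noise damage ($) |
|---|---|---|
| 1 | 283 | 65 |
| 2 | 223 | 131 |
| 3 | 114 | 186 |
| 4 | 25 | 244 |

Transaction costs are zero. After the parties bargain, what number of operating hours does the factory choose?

Bargaining reaches the level where marginal profit last exceeds marginal noise damage.
That holds through level 2 (223 ≥ 131) but not at 3 (114 < 186).

2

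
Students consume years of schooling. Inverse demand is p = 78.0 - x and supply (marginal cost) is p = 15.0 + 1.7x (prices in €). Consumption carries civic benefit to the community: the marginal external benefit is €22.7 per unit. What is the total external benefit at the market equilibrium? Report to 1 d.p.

Market equilibrium (private): 15.0 + 1.7x = 78.0 - x → x_m = 23.3333.
Total external benefit = MEB × x_m = 22.7 × 23.3333 = 529.6659.

€529.7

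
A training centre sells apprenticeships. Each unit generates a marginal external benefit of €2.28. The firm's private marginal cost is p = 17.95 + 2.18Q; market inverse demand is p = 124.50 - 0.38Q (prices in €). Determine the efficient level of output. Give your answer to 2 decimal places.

Social marginal cost = private MC − MEB = 15.67 + 2.18Q.
Set SMC = demand: 15.67 + 2.18Q = 124.50 - 0.38Q → Q* = 42.5117.

Q* = 42.51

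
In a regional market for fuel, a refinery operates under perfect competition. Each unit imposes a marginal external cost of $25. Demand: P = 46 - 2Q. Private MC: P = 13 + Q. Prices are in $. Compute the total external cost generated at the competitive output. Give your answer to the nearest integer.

Market equilibrium (private): 13 + Q = 46 - 2Q → Q_m = 11.0000.
Total external cost = MEC × Q_m = 25 × 11.0000 = 275.0000.

$275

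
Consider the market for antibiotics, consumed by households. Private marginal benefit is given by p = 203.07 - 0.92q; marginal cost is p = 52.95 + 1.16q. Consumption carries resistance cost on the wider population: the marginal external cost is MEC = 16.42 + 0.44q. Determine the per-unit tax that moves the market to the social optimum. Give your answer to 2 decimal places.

tax = 39.76 per unit

Social marginal benefit = demand − MEC = 186.65 - 1.36q.
Set SMB = MC: 186.65 - 1.36q = 52.95 + 1.16q → q* = 53.0556.
The Pigouvian tax equals MEC at q*: 16.42 + 0.44×53.0556 = 39.7645.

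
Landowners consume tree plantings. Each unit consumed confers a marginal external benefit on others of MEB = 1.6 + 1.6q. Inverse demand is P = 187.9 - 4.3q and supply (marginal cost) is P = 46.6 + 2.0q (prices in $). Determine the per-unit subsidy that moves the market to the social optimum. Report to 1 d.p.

subsidy = $50.2 per unit

Social marginal benefit = demand + MEB = 189.5 - 2.7q.
Set SMB = MC: 189.5 - 2.7q = 46.6 + 2.0q → q* = 30.4043.
The Pigouvian subsidy equals MEB at q*: 1.6 + 1.6×30.4043 = 50.2469.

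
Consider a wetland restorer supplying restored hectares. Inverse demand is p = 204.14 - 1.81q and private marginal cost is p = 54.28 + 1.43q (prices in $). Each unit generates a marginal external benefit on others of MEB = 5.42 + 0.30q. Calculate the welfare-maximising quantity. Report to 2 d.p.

Social marginal cost = private MC − MEB = 48.86 + 1.13q.
Set SMC = demand: 48.86 + 1.13q = 204.14 - 1.81q → q* = 52.8163.

q* = 52.82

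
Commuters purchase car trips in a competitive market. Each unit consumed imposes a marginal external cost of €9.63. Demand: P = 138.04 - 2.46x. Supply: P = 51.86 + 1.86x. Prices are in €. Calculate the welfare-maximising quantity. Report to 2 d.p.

x* = 17.72

Social marginal benefit = demand − MEC = 128.41 - 2.46x.
Set SMB = MC: 128.41 - 2.46x = 51.86 + 1.86x → x* = 17.7199.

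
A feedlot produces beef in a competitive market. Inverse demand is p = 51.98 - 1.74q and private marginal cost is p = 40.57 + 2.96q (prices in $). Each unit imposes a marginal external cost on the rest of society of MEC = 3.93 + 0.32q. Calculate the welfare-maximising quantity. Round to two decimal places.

Social marginal cost = private MC + MEC = 44.50 + 3.28q.
Set SMC = demand: 44.50 + 3.28q = 51.98 - 1.74q → q* = 1.4900.

q* = 1.49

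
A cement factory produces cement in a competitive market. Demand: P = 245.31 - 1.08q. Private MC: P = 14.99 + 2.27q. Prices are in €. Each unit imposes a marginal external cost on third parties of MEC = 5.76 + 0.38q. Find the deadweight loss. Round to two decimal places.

DWL = €136.29

Market equilibrium (private): 14.99 + 2.27q = 245.31 - 1.08q → q_m = 68.7522.
Social marginal cost = private MC + MEC = 20.75 + 2.65q.
Set SMC = demand: 20.75 + 2.65q = 245.31 - 1.08q → q* = 60.2038.
Height of the DWL triangle at q_m is SMC(q_m) − demand(q_m) = MEC(q_m) = 31.8859.
DWL = ½ × 8.5484 × 31.8859 = 136.2867.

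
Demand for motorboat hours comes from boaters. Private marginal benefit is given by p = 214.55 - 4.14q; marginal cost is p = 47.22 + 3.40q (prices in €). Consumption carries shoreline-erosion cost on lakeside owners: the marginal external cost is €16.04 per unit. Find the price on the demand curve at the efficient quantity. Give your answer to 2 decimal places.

Social marginal benefit = demand − MEC = 198.51 - 4.14q.
Set SMB = MC: 198.51 - 4.14q = 47.22 + 3.40q → q* = 20.0650.
Consumer price on the demand curve at q*: 214.55 − 4.14×20.0650 = 131.4809.

P = €131.48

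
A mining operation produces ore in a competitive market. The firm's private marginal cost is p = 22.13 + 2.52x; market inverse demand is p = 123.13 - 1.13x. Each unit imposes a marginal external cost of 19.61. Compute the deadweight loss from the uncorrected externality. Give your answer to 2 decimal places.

DWL = 52.68

Market equilibrium (private): 22.13 + 2.52x = 123.13 - 1.13x → x_m = 27.6712.
Social marginal cost = private MC + MEC = 41.74 + 2.52x.
Set SMC = demand: 41.74 + 2.52x = 123.13 - 1.13x → x* = 22.2986.
The loss is the area between SMC and demand from x* to x_m; with linear curves that's a triangle of height MEC(x_m).
DWL = ½ × 5.3726 × 19.6100 = 52.6783.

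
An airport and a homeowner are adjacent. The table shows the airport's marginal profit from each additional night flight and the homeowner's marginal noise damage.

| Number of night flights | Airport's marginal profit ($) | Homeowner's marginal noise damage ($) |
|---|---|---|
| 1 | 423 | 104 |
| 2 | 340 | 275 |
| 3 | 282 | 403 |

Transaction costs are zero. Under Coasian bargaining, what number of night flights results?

2

Bargaining reaches the level where marginal profit last exceeds marginal noise damage.
That holds through level 2 (340 ≥ 275) but not at 3 (282 < 403).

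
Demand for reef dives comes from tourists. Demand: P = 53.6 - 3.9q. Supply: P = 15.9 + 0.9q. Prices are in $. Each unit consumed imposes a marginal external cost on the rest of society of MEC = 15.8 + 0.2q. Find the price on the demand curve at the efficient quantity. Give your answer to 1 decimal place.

P = $36.5

Social marginal benefit = demand − MEC = 37.8 - 4.1q.
Set SMB = MC: 37.8 - 4.1q = 15.9 + 0.9q → q* = 4.3800.
Consumer price on the demand curve at q*: 53.6 − 3.9×4.3800 = 36.5180.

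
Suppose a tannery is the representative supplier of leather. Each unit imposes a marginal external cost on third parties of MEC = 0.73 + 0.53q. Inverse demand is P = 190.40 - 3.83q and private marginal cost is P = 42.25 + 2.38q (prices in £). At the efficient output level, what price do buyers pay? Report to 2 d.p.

P = £106.63

Social marginal cost = private MC + MEC = 42.98 + 2.91q.
Set SMC = demand: 42.98 + 2.91q = 190.40 - 3.83q → q* = 21.8724.
Consumer price on the demand curve at q*: 190.40 − 3.83×21.8724 = 106.6287.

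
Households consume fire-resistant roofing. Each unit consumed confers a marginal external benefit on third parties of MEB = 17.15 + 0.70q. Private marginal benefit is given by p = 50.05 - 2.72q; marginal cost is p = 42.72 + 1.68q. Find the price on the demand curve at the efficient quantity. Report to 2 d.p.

Social marginal benefit = demand + MEB = 67.20 - 2.02q.
Set SMB = MC: 67.20 - 2.02q = 42.72 + 1.68q → q* = 6.6162.
Consumer price on the demand curve at q*: 50.05 − 2.72×6.6162 = 32.0539.

P = 32.05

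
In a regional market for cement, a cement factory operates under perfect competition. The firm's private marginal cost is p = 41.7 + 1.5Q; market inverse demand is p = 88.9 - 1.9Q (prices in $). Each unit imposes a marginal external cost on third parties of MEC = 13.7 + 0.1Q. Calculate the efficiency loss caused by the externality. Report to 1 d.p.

Market equilibrium (private): 41.7 + 1.5Q = 88.9 - 1.9Q → Q_m = 13.8824.
Social marginal cost = private MC + MEC = 55.4 + 1.6Q.
Set SMC = demand: 55.4 + 1.6Q = 88.9 - 1.9Q → Q* = 9.5714.
Between Q* and Q_m the wedge SMC − demand runs linearly from 0 to MEC(Q_m), so the loss is a triangle.
DWL = ½ × 4.3110 × 15.0882 = 32.5226.

DWL = $32.5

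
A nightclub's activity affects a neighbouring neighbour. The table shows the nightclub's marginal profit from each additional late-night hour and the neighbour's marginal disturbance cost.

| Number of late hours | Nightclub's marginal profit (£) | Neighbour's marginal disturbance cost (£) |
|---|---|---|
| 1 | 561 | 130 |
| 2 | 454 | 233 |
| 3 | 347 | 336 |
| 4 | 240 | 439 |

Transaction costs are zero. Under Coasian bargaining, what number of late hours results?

Bargaining reaches the level where marginal profit last exceeds marginal disturbance cost.
That holds through level 3 (347 ≥ 336) but not at 4 (240 < 439).

3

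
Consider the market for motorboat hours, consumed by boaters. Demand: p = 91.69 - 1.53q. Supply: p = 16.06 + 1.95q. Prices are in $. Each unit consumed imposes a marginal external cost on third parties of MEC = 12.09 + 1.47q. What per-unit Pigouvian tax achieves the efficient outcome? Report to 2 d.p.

Social marginal benefit = demand − MEC = 79.60 - 3.00q.
Set SMB = MC: 79.60 - 3.00q = 16.06 + 1.95q → q* = 12.8364.
The Pigouvian tax equals MEC at q*: 12.09 + 1.47×12.8364 = 30.9595.

tax = $30.96 per unit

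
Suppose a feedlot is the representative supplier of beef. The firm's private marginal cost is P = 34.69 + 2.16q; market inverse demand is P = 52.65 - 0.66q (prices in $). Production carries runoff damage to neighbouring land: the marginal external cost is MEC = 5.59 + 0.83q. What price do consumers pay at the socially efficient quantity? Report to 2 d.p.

P = $50.41

Social marginal cost = private MC + MEC = 40.28 + 2.99q.
Set SMC = demand: 40.28 + 2.99q = 52.65 - 0.66q → q* = 3.3890.
Consumer price on the demand curve at q*: 52.65 − 0.66×3.3890 = 50.4133.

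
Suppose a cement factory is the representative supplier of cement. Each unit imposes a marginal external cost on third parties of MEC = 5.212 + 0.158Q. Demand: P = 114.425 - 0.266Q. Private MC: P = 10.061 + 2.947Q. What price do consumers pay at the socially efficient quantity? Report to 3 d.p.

P = 106.601

Social marginal cost = private MC + MEC = 15.273 + 3.105Q.
Set SMC = demand: 15.273 + 3.105Q = 114.425 - 0.266Q → Q* = 29.4132.
Consumer price on the demand curve at Q*: 114.425 − 0.266×29.4132 = 106.6011.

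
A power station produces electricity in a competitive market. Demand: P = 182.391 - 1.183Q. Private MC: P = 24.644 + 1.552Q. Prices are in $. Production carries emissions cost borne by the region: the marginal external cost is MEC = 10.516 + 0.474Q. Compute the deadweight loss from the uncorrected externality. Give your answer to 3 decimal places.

Market equilibrium (private): 24.644 + 1.552Q = 182.391 - 1.183Q → Q_m = 57.6771.
Social marginal cost = private MC + MEC = 35.160 + 2.026Q.
Set SMC = demand: 35.160 + 2.026Q = 182.391 - 1.183Q → Q* = 45.8806.
The welfare-loss triangle has base |Q_m − Q*| and height MEC(Q_m) (the vertical gap between SMC and demand is zero at Q* and MEC at Q_m).
DWL = ½ × 11.7965 × 37.8550 = 223.2783.

DWL = $223.278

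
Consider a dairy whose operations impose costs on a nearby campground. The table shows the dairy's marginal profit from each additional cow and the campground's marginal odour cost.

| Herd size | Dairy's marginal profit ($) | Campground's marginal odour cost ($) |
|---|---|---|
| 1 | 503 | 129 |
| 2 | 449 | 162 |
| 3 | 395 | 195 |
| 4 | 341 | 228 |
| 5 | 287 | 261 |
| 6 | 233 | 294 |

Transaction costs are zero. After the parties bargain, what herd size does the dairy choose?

5

Bargaining reaches the level where marginal profit last exceeds marginal odour cost.
That holds through level 5 (287 ≥ 261) but not at 6 (233 < 294).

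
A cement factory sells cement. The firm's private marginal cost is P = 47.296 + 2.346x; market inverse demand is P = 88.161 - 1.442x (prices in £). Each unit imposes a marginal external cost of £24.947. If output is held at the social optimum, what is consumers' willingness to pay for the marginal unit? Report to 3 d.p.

Social marginal cost = private MC + MEC = 72.243 + 2.346x.
Set SMC = demand: 72.243 + 2.346x = 88.161 - 1.442x → x* = 4.2022.
Consumer price on the demand curve at x*: 88.161 − 1.442×4.2022 = 82.1014.

P = £82.101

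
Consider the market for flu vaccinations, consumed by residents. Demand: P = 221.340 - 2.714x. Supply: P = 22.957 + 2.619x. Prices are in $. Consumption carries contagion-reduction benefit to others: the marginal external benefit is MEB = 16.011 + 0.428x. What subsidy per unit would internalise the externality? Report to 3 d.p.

subsidy = $34.719 per unit

Social marginal benefit = demand + MEB = 237.351 - 2.286x.
Set SMB = MC: 237.351 - 2.286x = 22.957 + 2.619x → x* = 43.7093.
The Pigouvian subsidy equals MEB at x*: 16.011 + 0.428×43.7093 = 34.7186.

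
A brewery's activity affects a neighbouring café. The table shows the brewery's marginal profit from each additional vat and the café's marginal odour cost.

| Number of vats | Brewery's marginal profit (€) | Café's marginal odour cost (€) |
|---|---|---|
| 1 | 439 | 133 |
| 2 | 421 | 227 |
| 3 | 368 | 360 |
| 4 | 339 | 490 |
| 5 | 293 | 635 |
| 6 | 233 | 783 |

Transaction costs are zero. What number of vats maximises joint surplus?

3

Bargaining reaches the level where marginal profit last exceeds marginal odour cost.
That holds through level 3 (368 ≥ 360) but not at 4 (339 < 490).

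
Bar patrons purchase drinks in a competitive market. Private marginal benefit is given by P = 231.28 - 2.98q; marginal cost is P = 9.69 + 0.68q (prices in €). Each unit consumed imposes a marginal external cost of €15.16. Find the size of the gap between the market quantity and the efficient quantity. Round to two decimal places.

Market equilibrium (private): 9.69 + 0.68q = 231.28 - 2.98q → q_m = 60.5437.
Social marginal benefit = demand − MEC = 216.12 - 2.98q.
Set SMB = MC: 216.12 - 2.98q = 9.69 + 0.68q → q* = 56.4016.
Gap = |60.5437 − 56.4016| = 4.1421.

4.14 units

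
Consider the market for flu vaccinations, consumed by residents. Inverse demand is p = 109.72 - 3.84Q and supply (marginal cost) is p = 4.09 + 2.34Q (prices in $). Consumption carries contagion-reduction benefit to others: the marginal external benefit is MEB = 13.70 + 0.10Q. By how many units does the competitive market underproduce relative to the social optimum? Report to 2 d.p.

2.53 units

Market equilibrium (private): 4.09 + 2.34Q = 109.72 - 3.84Q → Q_m = 17.0922.
Social marginal benefit = demand + MEB = 123.42 - 3.74Q.
Set SMB = MC: 123.42 - 3.74Q = 4.09 + 2.34Q → Q* = 19.6266.
Gap = |17.0922 − 19.6266| = 2.5344.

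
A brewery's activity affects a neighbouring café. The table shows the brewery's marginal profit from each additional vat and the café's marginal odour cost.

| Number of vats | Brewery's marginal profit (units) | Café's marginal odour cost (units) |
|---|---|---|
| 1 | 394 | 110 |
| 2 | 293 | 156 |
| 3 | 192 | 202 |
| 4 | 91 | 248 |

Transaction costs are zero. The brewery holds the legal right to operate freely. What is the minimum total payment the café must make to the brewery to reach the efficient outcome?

283

Left alone the brewery would choose level 4 (marginal profit stays positive).
Efficient level: k* = 2 (marginal profit ≥ marginal odour cost through 2).
The café must at least cover the brewery's forgone profit from cutting 4→2: 192 + 91 = 283.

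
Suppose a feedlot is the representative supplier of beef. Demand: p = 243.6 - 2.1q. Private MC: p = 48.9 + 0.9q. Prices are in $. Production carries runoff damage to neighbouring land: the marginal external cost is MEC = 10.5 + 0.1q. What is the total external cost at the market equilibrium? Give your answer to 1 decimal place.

$892.1

Market equilibrium (private): 48.9 + 0.9q = 243.6 - 2.1q → q_m = 64.9000.
Total external cost = ∫₀^{q_m} (10.5 + 0.1q) dq = 10.5×64.9000 + ½×0.1×64.9000² = 892.0505.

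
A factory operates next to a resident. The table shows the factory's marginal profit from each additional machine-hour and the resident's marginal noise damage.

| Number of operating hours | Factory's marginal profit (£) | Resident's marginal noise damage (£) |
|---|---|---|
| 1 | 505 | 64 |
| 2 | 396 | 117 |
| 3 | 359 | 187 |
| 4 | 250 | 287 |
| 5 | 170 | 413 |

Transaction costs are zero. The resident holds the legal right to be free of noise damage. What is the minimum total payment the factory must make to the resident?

£368

Efficient level: marginal profit ≥ marginal noise damage through level 3, so k* = 3.
With the resident holding the right, the factory must at least compensate total damage at k*: 64 + 117 + 187 = 368.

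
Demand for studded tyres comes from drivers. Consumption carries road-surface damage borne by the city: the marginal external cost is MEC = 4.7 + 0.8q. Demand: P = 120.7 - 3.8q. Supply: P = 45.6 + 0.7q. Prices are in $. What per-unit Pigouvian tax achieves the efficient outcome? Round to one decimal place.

tax = $15.3 per unit

Social marginal benefit = demand − MEC = 116.0 - 4.6q.
Set SMB = MC: 116.0 - 4.6q = 45.6 + 0.7q → q* = 13.2830.
The Pigouvian tax equals MEC at q*: 4.7 + 0.8×13.2830 = 15.3264.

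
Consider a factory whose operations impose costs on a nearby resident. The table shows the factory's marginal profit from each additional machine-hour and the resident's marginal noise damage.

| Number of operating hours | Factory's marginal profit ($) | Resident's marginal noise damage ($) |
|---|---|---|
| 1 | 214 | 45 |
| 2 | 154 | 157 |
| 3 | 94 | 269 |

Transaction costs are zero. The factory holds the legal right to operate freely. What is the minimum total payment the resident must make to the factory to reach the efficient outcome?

$248

Left alone the factory would choose level 3 (marginal profit stays positive).
Efficient level: k* = 1 (marginal profit ≥ marginal noise damage through 1).
The resident must at least cover the factory's forgone profit from cutting 3→1: 154 + 94 = 248.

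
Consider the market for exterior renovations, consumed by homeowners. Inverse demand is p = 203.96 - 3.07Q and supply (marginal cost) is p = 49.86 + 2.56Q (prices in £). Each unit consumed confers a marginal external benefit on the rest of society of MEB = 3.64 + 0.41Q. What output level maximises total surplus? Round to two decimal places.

Social marginal benefit = demand + MEB = 207.60 - 2.66Q.
Set SMB = MC: 207.60 - 2.66Q = 49.86 + 2.56Q → Q* = 30.2184.

Q* = 30.22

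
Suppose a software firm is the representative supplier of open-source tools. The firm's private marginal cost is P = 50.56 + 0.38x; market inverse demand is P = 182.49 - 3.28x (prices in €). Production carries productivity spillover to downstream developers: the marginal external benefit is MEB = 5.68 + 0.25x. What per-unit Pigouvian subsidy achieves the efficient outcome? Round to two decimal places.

subsidy = €15.77 per unit

Social marginal cost = private MC − MEB = 44.88 + 0.13x.
Set SMC = demand: 44.88 + 0.13x = 182.49 - 3.28x → x* = 40.3548.
The Pigouvian subsidy equals MEB at x*: 5.68 + 0.25×40.3548 = 15.7687.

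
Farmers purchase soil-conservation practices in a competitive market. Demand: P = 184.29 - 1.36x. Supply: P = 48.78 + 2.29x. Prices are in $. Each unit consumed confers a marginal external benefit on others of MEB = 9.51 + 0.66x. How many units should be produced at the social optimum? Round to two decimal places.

x* = 48.50

Social marginal benefit = demand + MEB = 193.80 - 0.70x.
Set SMB = MC: 193.80 - 0.70x = 48.78 + 2.29x → x* = 48.5017.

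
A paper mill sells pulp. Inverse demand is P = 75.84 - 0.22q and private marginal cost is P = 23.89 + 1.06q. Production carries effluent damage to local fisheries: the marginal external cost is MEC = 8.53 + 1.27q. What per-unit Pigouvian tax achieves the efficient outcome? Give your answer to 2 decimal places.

Social marginal cost = private MC + MEC = 32.42 + 2.33q.
Set SMC = demand: 32.42 + 2.33q = 75.84 - 0.22q → q* = 17.0275.
The Pigouvian tax equals MEC at q*: 8.53 + 1.27×17.0275 = 30.1549.

tax = 30.15 per unit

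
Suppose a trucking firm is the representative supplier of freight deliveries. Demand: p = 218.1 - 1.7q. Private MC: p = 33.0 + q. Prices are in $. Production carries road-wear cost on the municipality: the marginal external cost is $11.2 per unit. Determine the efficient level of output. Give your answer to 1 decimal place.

q* = 64.4

Social marginal cost = private MC + MEC = 44.2 + q.
Set SMC = demand: 44.2 + q = 218.1 - 1.7q → q* = 64.4074.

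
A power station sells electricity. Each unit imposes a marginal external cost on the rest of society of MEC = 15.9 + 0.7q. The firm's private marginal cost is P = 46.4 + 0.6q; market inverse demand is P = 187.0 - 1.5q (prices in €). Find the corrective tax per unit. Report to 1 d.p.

tax = €47.1 per unit

Social marginal cost = private MC + MEC = 62.3 + 1.3q.
Set SMC = demand: 62.3 + 1.3q = 187.0 - 1.5q → q* = 44.5357.
The Pigouvian tax equals MEC at q*: 15.9 + 0.7×44.5357 = 47.0750.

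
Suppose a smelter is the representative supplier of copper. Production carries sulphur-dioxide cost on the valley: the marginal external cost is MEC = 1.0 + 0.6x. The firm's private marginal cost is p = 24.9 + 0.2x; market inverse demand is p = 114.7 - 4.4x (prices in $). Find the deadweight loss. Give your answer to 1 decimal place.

DWL = $15.5

Market equilibrium (private): 24.9 + 0.2x = 114.7 - 4.4x → x_m = 19.5217.
Social marginal cost = private MC + MEC = 25.9 + 0.8x.
Set SMC = demand: 25.9 + 0.8x = 114.7 - 4.4x → x* = 17.0769.
Between x* and x_m the wedge SMC − demand runs linearly from 0 to MEC(x_m), so the loss is a triangle.
DWL = ½ × 2.4448 × 12.7130 = 15.5404.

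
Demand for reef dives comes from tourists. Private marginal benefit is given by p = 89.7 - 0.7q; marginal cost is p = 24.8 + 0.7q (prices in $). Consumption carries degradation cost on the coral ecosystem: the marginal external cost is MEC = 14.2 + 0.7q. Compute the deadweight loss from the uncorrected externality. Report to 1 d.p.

DWL = $518.1

Market equilibrium (private): 24.8 + 0.7q = 89.7 - 0.7q → q_m = 46.3571.
Social marginal benefit = demand − MEC = 75.5 - 1.4q.
Set SMB = MC: 75.5 - 1.4q = 24.8 + 0.7q → q* = 24.1429.
The welfare-loss triangle has base |q_m − q*| and height MEC(q_m) (the vertical gap between SMB and MC is zero at q* and MEC at q_m).
DWL = ½ × 22.2142 × 46.6500 = 518.1462.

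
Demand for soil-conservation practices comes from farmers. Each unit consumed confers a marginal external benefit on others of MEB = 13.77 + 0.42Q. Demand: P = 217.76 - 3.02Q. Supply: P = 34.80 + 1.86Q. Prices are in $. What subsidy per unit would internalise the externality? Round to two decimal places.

Social marginal benefit = demand + MEB = 231.53 - 2.60Q.
Set SMB = MC: 231.53 - 2.60Q = 34.80 + 1.86Q → Q* = 44.1099.
The Pigouvian subsidy equals MEB at Q*: 13.77 + 0.42×44.1099 = 32.2962.

subsidy = $32.30 per unit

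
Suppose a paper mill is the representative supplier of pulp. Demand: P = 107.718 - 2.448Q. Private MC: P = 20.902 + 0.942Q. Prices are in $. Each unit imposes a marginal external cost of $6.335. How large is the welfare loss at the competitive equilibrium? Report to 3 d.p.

Market equilibrium (private): 20.902 + 0.942Q = 107.718 - 2.448Q → Q_m = 25.6094.
Social marginal cost = private MC + MEC = 27.237 + 0.942Q.
Set SMC = demand: 27.237 + 0.942Q = 107.718 - 2.448Q → Q* = 23.7407.
The welfare-loss triangle has base |Q_m − Q*| and height MEC(Q_m) (the vertical gap between SMC and demand is zero at Q* and MEC at Q_m).
DWL = ½ × 1.8687 × 6.3350 = 5.9191.

DWL = $5.919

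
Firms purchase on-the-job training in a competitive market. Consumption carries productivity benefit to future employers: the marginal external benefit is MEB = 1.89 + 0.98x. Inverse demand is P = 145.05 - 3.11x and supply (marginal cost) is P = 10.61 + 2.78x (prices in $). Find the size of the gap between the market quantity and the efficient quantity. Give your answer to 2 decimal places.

Market equilibrium (private): 10.61 + 2.78x = 145.05 - 3.11x → x_m = 22.8251.
Social marginal benefit = demand + MEB = 146.94 - 2.13x.
Set SMB = MC: 146.94 - 2.13x = 10.61 + 2.78x → x* = 27.7658.
Gap = |22.8251 − 27.7658| = 4.9407.

4.94 units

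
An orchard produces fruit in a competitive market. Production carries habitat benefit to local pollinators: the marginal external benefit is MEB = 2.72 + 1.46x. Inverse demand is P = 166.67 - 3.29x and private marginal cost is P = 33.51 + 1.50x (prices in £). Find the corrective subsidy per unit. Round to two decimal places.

subsidy = £62.30 per unit

Social marginal cost = private MC − MEB = 30.79 + 0.04x.
Set SMC = demand: 30.79 + 0.04x = 166.67 - 3.29x → x* = 40.8048.
The Pigouvian subsidy equals MEB at x*: 2.72 + 1.46×40.8048 = 62.2950.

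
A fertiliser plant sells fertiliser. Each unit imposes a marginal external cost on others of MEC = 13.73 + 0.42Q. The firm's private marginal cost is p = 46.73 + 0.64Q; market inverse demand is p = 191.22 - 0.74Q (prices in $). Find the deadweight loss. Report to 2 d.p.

DWL = $924.97

Market equilibrium (private): 46.73 + 0.64Q = 191.22 - 0.74Q → Q_m = 104.7029.
Social marginal cost = private MC + MEC = 60.46 + 1.06Q.
Set SMC = demand: 60.46 + 1.06Q = 191.22 - 0.74Q → Q* = 72.6444.
Height of the DWL triangle at Q_m is SMC(Q_m) − demand(Q_m) = MEC(Q_m) = 57.7052.
DWL = ½ × 32.0585 × 57.7052 = 924.9711.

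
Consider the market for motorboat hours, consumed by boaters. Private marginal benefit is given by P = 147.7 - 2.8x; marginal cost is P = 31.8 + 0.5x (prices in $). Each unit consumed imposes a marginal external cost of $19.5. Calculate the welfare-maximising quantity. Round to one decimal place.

x* = 29.2

Social marginal benefit = demand − MEC = 128.2 - 2.8x.
Set SMB = MC: 128.2 - 2.8x = 31.8 + 0.5x → x* = 29.2121.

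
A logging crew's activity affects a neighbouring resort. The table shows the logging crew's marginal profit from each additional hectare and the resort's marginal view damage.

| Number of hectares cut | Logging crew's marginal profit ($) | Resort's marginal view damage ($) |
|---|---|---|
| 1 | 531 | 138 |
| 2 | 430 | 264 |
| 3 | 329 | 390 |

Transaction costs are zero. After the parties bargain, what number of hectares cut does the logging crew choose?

2

Bargaining reaches the level where marginal profit last exceeds marginal view damage.
That holds through level 2 (430 ≥ 264) but not at 3 (329 < 390).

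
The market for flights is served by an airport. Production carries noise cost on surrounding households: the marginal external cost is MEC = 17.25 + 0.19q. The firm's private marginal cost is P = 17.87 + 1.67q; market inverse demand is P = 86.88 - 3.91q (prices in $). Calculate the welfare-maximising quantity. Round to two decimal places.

q* = 8.97

Social marginal cost = private MC + MEC = 35.12 + 1.86q.
Set SMC = demand: 35.12 + 1.86q = 86.88 - 3.91q → q* = 8.9705.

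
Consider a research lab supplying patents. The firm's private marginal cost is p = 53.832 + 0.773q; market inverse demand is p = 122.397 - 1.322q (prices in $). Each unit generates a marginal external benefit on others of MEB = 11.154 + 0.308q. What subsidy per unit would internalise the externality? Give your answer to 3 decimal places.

subsidy = $24.894 per unit

Social marginal cost = private MC − MEB = 42.678 + 0.465q.
Set SMC = demand: 42.678 + 0.465q = 122.397 - 1.322q → q* = 44.6105.
The Pigouvian subsidy equals MEB at q*: 11.154 + 0.308×44.6105 = 24.8940.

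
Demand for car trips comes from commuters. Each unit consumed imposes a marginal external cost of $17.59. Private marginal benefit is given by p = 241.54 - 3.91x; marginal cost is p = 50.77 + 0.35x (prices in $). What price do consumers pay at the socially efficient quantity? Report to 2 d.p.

P = $82.59

Social marginal benefit = demand − MEC = 223.95 - 3.91x.
Set SMB = MC: 223.95 - 3.91x = 50.77 + 0.35x → x* = 40.6526.
Consumer price on the demand curve at x*: 241.54 − 3.91×40.6526 = 82.5883.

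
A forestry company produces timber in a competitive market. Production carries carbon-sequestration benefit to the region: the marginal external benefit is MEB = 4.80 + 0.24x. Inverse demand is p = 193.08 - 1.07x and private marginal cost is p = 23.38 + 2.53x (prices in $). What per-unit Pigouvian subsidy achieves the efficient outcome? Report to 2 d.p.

subsidy = $17.26 per unit

Social marginal cost = private MC − MEB = 18.58 + 2.29x.
Set SMC = demand: 18.58 + 2.29x = 193.08 - 1.07x → x* = 51.9345.
The Pigouvian subsidy equals MEB at x*: 4.80 + 0.24×51.9345 = 17.2643.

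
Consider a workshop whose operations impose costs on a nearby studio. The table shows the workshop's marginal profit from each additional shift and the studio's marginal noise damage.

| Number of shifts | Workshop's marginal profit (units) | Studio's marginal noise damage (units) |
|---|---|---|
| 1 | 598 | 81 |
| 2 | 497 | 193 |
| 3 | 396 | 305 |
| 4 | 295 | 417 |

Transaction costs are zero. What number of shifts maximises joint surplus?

Bargaining reaches the level where marginal profit last exceeds marginal noise damage.
That holds through level 3 (396 ≥ 305) but not at 4 (295 < 417).

3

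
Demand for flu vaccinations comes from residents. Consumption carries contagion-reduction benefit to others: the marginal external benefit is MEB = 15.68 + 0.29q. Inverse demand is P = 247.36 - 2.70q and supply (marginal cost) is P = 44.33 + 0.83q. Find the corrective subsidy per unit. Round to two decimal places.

subsidy = 35.26 per unit

Social marginal benefit = demand + MEB = 263.04 - 2.41q.
Set SMB = MC: 263.04 - 2.41q = 44.33 + 0.83q → q* = 67.5031.
The Pigouvian subsidy equals MEB at q*: 15.68 + 0.29×67.5031 = 35.2559.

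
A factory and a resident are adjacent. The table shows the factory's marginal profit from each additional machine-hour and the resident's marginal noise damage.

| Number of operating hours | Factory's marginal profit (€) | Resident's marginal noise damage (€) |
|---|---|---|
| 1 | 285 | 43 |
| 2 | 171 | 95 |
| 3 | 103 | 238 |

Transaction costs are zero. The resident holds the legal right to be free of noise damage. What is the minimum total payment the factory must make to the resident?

Efficient level: marginal profit ≥ marginal noise damage through level 2, so k* = 2.
With the resident holding the right, the factory must at least compensate total damage at k*: 43 + 95 = 138.

€138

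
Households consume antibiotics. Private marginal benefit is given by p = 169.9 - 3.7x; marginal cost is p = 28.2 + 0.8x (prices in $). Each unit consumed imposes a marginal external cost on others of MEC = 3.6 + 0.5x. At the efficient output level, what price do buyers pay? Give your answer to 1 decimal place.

P = $67.7

Social marginal benefit = demand − MEC = 166.3 - 4.2x.
Set SMB = MC: 166.3 - 4.2x = 28.2 + 0.8x → x* = 27.6200.
Consumer price on the demand curve at x*: 169.9 − 3.7×27.6200 = 67.7060.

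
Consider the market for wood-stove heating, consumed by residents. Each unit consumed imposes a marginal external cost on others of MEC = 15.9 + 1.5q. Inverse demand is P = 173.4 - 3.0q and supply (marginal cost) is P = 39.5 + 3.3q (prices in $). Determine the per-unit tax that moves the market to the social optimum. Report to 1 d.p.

tax = $38.6 per unit

Social marginal benefit = demand − MEC = 157.5 - 4.5q.
Set SMB = MC: 157.5 - 4.5q = 39.5 + 3.3q → q* = 15.1282.
The Pigouvian tax equals MEC at q*: 15.9 + 1.5×15.1282 = 38.5923.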